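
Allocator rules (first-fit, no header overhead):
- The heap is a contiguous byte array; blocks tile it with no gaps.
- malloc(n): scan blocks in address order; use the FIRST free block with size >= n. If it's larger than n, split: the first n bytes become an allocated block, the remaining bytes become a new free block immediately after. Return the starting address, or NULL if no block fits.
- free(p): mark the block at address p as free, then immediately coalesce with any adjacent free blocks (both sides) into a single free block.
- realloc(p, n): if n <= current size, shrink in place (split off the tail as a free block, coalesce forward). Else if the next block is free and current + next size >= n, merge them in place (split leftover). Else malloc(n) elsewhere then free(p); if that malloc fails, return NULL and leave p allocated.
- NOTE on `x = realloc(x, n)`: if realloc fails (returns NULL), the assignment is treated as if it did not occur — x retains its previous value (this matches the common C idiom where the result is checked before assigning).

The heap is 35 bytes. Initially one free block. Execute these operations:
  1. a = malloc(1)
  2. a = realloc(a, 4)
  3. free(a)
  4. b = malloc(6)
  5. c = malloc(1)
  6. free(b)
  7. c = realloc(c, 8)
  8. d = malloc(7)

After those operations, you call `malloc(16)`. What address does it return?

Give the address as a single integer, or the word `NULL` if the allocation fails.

Op 1: a = malloc(1) -> a = 0; heap: [0-0 ALLOC][1-34 FREE]
Op 2: a = realloc(a, 4) -> a = 0; heap: [0-3 ALLOC][4-34 FREE]
Op 3: free(a) -> (freed a); heap: [0-34 FREE]
Op 4: b = malloc(6) -> b = 0; heap: [0-5 ALLOC][6-34 FREE]
Op 5: c = malloc(1) -> c = 6; heap: [0-5 ALLOC][6-6 ALLOC][7-34 FREE]
Op 6: free(b) -> (freed b); heap: [0-5 FREE][6-6 ALLOC][7-34 FREE]
Op 7: c = realloc(c, 8) -> c = 6; heap: [0-5 FREE][6-13 ALLOC][14-34 FREE]
Op 8: d = malloc(7) -> d = 14; heap: [0-5 FREE][6-13 ALLOC][14-20 ALLOC][21-34 FREE]
malloc(16): first-fit scan over [0-5 FREE][6-13 ALLOC][14-20 ALLOC][21-34 FREE] -> NULL

Answer: NULL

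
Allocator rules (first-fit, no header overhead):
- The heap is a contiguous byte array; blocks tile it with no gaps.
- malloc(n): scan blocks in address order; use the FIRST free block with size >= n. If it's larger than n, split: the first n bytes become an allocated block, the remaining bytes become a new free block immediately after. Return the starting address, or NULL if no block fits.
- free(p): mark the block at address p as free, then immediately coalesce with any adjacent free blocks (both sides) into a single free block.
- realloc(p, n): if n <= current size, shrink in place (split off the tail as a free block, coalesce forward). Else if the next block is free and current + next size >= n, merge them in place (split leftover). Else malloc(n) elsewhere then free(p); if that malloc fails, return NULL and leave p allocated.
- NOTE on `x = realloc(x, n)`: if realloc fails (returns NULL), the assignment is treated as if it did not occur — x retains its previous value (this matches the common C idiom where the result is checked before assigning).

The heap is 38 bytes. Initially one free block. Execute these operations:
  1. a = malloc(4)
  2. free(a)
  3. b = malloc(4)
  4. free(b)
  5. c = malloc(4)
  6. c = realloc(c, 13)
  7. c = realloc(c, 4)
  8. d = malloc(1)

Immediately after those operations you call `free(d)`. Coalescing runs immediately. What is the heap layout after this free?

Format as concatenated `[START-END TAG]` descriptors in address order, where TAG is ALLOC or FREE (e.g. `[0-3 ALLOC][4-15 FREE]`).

Answer: [0-3 ALLOC][4-37 FREE]

Derivation:
Op 1: a = malloc(4) -> a = 0; heap: [0-3 ALLOC][4-37 FREE]
Op 2: free(a) -> (freed a); heap: [0-37 FREE]
Op 3: b = malloc(4) -> b = 0; heap: [0-3 ALLOC][4-37 FREE]
Op 4: free(b) -> (freed b); heap: [0-37 FREE]
Op 5: c = malloc(4) -> c = 0; heap: [0-3 ALLOC][4-37 FREE]
Op 6: c = realloc(c, 13) -> c = 0; heap: [0-12 ALLOC][13-37 FREE]
Op 7: c = realloc(c, 4) -> c = 0; heap: [0-3 ALLOC][4-37 FREE]
Op 8: d = malloc(1) -> d = 4; heap: [0-3 ALLOC][4-4 ALLOC][5-37 FREE]
free(d): d = 4 -> block [4-4 ALLOC]; mark free, coalesce with adjacent free neighbors -> [0-3 ALLOC][4-37 FREE]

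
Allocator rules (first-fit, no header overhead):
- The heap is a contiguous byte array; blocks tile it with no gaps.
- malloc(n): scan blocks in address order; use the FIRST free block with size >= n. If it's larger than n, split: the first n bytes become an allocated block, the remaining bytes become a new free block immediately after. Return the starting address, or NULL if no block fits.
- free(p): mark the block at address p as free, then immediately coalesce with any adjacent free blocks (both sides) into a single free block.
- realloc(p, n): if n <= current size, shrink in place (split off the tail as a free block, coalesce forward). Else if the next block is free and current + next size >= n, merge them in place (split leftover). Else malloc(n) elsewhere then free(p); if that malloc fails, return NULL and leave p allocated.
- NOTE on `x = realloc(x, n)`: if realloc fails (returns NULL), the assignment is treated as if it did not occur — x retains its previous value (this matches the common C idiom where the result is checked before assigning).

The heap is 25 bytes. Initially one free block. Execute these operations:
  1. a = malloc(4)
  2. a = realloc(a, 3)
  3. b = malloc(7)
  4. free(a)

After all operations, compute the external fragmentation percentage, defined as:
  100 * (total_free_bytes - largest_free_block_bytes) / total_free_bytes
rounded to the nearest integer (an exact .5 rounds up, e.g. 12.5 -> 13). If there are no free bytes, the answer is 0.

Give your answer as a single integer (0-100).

Answer: 17

Derivation:
Op 1: a = malloc(4) -> a = 0; heap: [0-3 ALLOC][4-24 FREE]
Op 2: a = realloc(a, 3) -> a = 0; heap: [0-2 ALLOC][3-24 FREE]
Op 3: b = malloc(7) -> b = 3; heap: [0-2 ALLOC][3-9 ALLOC][10-24 FREE]
Op 4: free(a) -> (freed a); heap: [0-2 FREE][3-9 ALLOC][10-24 FREE]
Free blocks: [3 15] total_free=18 largest=15 -> 100*(18-15)/18 = 300/18 ≈ 16.667 -> rounds to 17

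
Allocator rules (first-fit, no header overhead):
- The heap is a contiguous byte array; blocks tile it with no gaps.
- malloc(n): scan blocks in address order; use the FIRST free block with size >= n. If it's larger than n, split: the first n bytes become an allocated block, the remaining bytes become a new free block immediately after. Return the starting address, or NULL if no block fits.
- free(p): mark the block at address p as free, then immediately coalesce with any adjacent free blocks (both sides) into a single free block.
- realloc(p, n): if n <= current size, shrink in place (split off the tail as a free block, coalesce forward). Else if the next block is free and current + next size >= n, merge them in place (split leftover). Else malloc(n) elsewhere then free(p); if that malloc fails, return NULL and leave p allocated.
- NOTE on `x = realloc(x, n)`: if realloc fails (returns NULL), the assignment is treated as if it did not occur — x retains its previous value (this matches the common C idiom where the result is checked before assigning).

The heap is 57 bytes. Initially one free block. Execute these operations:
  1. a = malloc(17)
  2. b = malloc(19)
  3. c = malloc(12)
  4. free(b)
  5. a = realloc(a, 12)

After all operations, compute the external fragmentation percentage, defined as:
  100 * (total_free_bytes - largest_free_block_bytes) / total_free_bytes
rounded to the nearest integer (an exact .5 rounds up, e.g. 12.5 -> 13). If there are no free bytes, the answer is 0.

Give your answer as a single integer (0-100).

Answer: 27

Derivation:
Op 1: a = malloc(17) -> a = 0; heap: [0-16 ALLOC][17-56 FREE]
Op 2: b = malloc(19) -> b = 17; heap: [0-16 ALLOC][17-35 ALLOC][36-56 FREE]
Op 3: c = malloc(12) -> c = 36; heap: [0-16 ALLOC][17-35 ALLOC][36-47 ALLOC][48-56 FREE]
Op 4: free(b) -> (freed b); heap: [0-16 ALLOC][17-35 FREE][36-47 ALLOC][48-56 FREE]
Op 5: a = realloc(a, 12) -> a = 0; heap: [0-11 ALLOC][12-35 FREE][36-47 ALLOC][48-56 FREE]
Free blocks: [24 9] total_free=33 largest=24 -> 100*(33-24)/33 = 900/33 ≈ 27.273 -> rounds to 27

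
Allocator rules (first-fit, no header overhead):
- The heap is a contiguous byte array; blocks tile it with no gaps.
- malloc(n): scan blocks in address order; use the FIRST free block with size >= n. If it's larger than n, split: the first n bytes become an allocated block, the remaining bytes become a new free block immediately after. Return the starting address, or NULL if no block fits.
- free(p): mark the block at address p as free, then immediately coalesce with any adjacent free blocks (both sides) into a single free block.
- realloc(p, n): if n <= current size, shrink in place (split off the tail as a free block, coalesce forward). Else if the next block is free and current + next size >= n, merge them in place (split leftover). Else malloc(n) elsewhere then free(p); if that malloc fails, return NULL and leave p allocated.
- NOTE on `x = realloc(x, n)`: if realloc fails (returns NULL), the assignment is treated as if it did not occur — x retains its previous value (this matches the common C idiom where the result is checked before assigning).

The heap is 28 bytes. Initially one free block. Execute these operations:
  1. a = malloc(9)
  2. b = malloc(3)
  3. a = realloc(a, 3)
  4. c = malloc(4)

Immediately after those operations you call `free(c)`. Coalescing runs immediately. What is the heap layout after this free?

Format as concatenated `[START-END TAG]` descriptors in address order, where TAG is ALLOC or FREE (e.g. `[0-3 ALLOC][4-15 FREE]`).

Answer: [0-2 ALLOC][3-8 FREE][9-11 ALLOC][12-27 FREE]

Derivation:
Op 1: a = malloc(9) -> a = 0; heap: [0-8 ALLOC][9-27 FREE]
Op 2: b = malloc(3) -> b = 9; heap: [0-8 ALLOC][9-11 ALLOC][12-27 FREE]
Op 3: a = realloc(a, 3) -> a = 0; heap: [0-2 ALLOC][3-8 FREE][9-11 ALLOC][12-27 FREE]
Op 4: c = malloc(4) -> c = 3; heap: [0-2 ALLOC][3-6 ALLOC][7-8 FREE][9-11 ALLOC][12-27 FREE]
free(c): c = 3 -> block [3-6 ALLOC]; mark free, coalesce with adjacent free neighbors -> [0-2 ALLOC][3-8 FREE][9-11 ALLOC][12-27 FREE]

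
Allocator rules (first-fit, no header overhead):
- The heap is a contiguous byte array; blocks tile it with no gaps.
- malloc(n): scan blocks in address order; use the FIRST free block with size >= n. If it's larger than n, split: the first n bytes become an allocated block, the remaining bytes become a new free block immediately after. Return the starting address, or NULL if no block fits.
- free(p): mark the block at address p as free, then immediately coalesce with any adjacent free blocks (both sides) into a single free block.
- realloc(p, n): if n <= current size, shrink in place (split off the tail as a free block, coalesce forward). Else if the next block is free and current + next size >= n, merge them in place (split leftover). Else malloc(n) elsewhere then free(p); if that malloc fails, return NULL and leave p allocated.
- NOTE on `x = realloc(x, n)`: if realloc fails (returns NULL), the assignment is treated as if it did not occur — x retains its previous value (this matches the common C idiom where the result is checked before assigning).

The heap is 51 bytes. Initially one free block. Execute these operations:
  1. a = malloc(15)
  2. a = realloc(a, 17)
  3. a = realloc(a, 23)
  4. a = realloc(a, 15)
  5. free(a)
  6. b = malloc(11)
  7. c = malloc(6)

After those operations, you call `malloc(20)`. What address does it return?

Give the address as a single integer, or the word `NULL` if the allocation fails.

Answer: 17

Derivation:
Op 1: a = malloc(15) -> a = 0; heap: [0-14 ALLOC][15-50 FREE]
Op 2: a = realloc(a, 17) -> a = 0; heap: [0-16 ALLOC][17-50 FREE]
Op 3: a = realloc(a, 23) -> a = 0; heap: [0-22 ALLOC][23-50 FREE]
Op 4: a = realloc(a, 15) -> a = 0; heap: [0-14 ALLOC][15-50 FREE]
Op 5: free(a) -> (freed a); heap: [0-50 FREE]
Op 6: b = malloc(11) -> b = 0; heap: [0-10 ALLOC][11-50 FREE]
Op 7: c = malloc(6) -> c = 11; heap: [0-10 ALLOC][11-16 ALLOC][17-50 FREE]
malloc(20): first-fit scan over [0-10 ALLOC][11-16 ALLOC][17-50 FREE] -> 17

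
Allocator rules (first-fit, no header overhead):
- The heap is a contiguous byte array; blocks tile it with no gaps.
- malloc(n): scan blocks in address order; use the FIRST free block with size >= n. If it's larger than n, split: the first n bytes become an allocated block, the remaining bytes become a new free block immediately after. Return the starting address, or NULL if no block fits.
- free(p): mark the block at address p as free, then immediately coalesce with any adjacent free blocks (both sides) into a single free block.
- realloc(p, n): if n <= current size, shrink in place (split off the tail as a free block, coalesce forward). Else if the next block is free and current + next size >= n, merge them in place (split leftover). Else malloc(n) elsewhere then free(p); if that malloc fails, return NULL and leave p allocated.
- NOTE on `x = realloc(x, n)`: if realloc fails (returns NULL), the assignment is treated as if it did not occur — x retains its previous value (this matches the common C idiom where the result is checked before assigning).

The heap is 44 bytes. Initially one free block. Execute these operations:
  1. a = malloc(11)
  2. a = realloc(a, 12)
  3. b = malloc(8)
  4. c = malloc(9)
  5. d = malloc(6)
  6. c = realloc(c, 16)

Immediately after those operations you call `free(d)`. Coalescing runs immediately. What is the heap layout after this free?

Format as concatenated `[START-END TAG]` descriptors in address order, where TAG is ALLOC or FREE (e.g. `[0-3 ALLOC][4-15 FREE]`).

Answer: [0-11 ALLOC][12-19 ALLOC][20-28 ALLOC][29-43 FREE]

Derivation:
Op 1: a = malloc(11) -> a = 0; heap: [0-10 ALLOC][11-43 FREE]
Op 2: a = realloc(a, 12) -> a = 0; heap: [0-11 ALLOC][12-43 FREE]
Op 3: b = malloc(8) -> b = 12; heap: [0-11 ALLOC][12-19 ALLOC][20-43 FREE]
Op 4: c = malloc(9) -> c = 20; heap: [0-11 ALLOC][12-19 ALLOC][20-28 ALLOC][29-43 FREE]
Op 5: d = malloc(6) -> d = 29; heap: [0-11 ALLOC][12-19 ALLOC][20-28 ALLOC][29-34 ALLOC][35-43 FREE]
Op 6: c = realloc(c, 16) -> NULL (c unchanged); heap: [0-11 ALLOC][12-19 ALLOC][20-28 ALLOC][29-34 ALLOC][35-43 FREE]
free(d): d = 29 -> block [29-34 ALLOC]; mark free, coalesce with adjacent free neighbors -> [0-11 ALLOC][12-19 ALLOC][20-28 ALLOC][29-43 FREE]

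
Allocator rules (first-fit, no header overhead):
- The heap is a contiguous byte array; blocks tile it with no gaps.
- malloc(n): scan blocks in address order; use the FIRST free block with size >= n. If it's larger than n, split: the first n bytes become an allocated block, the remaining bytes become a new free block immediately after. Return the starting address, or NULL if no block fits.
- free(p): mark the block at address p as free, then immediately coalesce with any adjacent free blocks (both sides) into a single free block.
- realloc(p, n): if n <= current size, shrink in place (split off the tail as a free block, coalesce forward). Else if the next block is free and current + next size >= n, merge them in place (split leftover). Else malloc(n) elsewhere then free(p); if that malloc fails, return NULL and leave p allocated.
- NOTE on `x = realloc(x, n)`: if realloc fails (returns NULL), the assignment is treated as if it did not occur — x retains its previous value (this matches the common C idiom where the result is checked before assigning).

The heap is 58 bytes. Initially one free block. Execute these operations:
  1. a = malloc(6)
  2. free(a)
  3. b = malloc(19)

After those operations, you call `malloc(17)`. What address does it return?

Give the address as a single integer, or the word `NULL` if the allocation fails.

Answer: 19

Derivation:
Op 1: a = malloc(6) -> a = 0; heap: [0-5 ALLOC][6-57 FREE]
Op 2: free(a) -> (freed a); heap: [0-57 FREE]
Op 3: b = malloc(19) -> b = 0; heap: [0-18 ALLOC][19-57 FREE]
malloc(17): first-fit scan over [0-18 ALLOC][19-57 FREE] -> 19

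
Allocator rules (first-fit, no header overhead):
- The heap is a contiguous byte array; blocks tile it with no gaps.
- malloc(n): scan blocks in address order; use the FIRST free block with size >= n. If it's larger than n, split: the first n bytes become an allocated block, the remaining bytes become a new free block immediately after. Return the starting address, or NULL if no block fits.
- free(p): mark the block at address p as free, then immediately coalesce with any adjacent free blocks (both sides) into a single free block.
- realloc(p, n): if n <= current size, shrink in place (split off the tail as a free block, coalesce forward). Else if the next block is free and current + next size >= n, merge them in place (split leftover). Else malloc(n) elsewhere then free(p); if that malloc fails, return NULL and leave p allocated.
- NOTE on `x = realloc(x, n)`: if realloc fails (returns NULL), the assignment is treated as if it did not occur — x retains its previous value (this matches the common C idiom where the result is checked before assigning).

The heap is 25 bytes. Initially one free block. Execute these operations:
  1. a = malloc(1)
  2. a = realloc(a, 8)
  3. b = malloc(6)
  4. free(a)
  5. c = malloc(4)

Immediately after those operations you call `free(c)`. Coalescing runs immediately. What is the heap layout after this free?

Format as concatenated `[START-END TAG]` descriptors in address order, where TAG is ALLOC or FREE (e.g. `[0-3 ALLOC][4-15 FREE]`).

Answer: [0-7 FREE][8-13 ALLOC][14-24 FREE]

Derivation:
Op 1: a = malloc(1) -> a = 0; heap: [0-0 ALLOC][1-24 FREE]
Op 2: a = realloc(a, 8) -> a = 0; heap: [0-7 ALLOC][8-24 FREE]
Op 3: b = malloc(6) -> b = 8; heap: [0-7 ALLOC][8-13 ALLOC][14-24 FREE]
Op 4: free(a) -> (freed a); heap: [0-7 FREE][8-13 ALLOC][14-24 FREE]
Op 5: c = malloc(4) -> c = 0; heap: [0-3 ALLOC][4-7 FREE][8-13 ALLOC][14-24 FREE]
free(c): c = 0 -> block [0-3 ALLOC]; mark free, coalesce with adjacent free neighbors -> [0-7 FREE][8-13 ALLOC][14-24 FREE]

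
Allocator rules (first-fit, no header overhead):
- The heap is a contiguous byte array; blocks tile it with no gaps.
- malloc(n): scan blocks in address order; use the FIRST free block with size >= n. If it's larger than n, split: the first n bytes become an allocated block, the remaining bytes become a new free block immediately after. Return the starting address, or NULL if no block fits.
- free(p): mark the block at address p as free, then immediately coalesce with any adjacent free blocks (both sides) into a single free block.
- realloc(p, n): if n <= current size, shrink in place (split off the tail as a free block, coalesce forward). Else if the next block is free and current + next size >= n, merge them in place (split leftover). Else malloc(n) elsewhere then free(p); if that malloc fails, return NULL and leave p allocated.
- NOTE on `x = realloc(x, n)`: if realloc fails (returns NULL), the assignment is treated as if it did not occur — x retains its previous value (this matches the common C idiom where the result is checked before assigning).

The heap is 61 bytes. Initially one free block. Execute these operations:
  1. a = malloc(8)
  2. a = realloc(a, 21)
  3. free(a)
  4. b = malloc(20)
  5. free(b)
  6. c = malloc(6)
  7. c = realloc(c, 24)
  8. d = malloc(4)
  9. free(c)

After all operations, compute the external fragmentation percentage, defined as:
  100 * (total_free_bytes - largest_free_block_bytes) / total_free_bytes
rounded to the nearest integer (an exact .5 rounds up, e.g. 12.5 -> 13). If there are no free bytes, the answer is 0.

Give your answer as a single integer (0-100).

Op 1: a = malloc(8) -> a = 0; heap: [0-7 ALLOC][8-60 FREE]
Op 2: a = realloc(a, 21) -> a = 0; heap: [0-20 ALLOC][21-60 FREE]
Op 3: free(a) -> (freed a); heap: [0-60 FREE]
Op 4: b = malloc(20) -> b = 0; heap: [0-19 ALLOC][20-60 FREE]
Op 5: free(b) -> (freed b); heap: [0-60 FREE]
Op 6: c = malloc(6) -> c = 0; heap: [0-5 ALLOC][6-60 FREE]
Op 7: c = realloc(c, 24) -> c = 0; heap: [0-23 ALLOC][24-60 FREE]
Op 8: d = malloc(4) -> d = 24; heap: [0-23 ALLOC][24-27 ALLOC][28-60 FREE]
Op 9: free(c) -> (freed c); heap: [0-23 FREE][24-27 ALLOC][28-60 FREE]
Free blocks: [24 33] total_free=57 largest=33 -> 100*(57-33)/57 = 2400/57 ≈ 42.105 -> rounds to 42

Answer: 42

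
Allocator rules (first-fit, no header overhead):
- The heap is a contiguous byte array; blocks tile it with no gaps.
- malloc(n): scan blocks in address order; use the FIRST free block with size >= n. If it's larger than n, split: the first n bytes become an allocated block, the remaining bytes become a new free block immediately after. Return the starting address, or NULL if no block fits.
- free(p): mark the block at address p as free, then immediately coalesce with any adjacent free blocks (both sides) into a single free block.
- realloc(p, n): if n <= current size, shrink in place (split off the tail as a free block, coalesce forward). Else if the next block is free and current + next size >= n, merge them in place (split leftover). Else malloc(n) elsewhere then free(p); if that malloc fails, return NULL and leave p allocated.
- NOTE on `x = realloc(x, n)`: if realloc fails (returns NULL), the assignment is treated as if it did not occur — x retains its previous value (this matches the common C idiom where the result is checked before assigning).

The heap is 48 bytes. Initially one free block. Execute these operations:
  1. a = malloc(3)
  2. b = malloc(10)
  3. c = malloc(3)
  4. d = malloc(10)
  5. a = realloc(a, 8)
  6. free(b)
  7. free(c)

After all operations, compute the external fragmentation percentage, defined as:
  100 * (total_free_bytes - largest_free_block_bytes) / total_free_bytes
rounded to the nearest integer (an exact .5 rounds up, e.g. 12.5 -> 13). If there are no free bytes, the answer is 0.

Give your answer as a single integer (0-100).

Answer: 47

Derivation:
Op 1: a = malloc(3) -> a = 0; heap: [0-2 ALLOC][3-47 FREE]
Op 2: b = malloc(10) -> b = 3; heap: [0-2 ALLOC][3-12 ALLOC][13-47 FREE]
Op 3: c = malloc(3) -> c = 13; heap: [0-2 ALLOC][3-12 ALLOC][13-15 ALLOC][16-47 FREE]
Op 4: d = malloc(10) -> d = 16; heap: [0-2 ALLOC][3-12 ALLOC][13-15 ALLOC][16-25 ALLOC][26-47 FREE]
Op 5: a = realloc(a, 8) -> a = 26; heap: [0-2 FREE][3-12 ALLOC][13-15 ALLOC][16-25 ALLOC][26-33 ALLOC][34-47 FREE]
Op 6: free(b) -> (freed b); heap: [0-12 FREE][13-15 ALLOC][16-25 ALLOC][26-33 ALLOC][34-47 FREE]
Op 7: free(c) -> (freed c); heap: [0-15 FREE][16-25 ALLOC][26-33 ALLOC][34-47 FREE]
Free blocks: [16 14] total_free=30 largest=16 -> 100*(30-16)/30 = 1400/30 ≈ 46.667 -> rounds to 47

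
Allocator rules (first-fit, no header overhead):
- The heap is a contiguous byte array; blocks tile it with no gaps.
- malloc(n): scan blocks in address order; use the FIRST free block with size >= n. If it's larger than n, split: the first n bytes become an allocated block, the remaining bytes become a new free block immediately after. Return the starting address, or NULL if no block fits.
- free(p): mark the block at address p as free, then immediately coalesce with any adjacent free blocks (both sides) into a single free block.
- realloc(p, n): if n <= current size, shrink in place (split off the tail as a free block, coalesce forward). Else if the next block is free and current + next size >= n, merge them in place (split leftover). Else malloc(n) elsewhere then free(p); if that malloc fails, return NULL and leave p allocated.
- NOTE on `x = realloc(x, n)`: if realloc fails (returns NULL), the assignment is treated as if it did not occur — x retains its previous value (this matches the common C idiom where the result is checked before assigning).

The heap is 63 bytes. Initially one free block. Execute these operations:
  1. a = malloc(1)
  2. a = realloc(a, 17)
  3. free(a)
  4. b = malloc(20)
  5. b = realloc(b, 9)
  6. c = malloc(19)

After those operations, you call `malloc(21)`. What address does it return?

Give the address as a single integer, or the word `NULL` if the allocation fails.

Answer: 28

Derivation:
Op 1: a = malloc(1) -> a = 0; heap: [0-0 ALLOC][1-62 FREE]
Op 2: a = realloc(a, 17) -> a = 0; heap: [0-16 ALLOC][17-62 FREE]
Op 3: free(a) -> (freed a); heap: [0-62 FREE]
Op 4: b = malloc(20) -> b = 0; heap: [0-19 ALLOC][20-62 FREE]
Op 5: b = realloc(b, 9) -> b = 0; heap: [0-8 ALLOC][9-62 FREE]
Op 6: c = malloc(19) -> c = 9; heap: [0-8 ALLOC][9-27 ALLOC][28-62 FREE]
malloc(21): first-fit scan over [0-8 ALLOC][9-27 ALLOC][28-62 FREE] -> 28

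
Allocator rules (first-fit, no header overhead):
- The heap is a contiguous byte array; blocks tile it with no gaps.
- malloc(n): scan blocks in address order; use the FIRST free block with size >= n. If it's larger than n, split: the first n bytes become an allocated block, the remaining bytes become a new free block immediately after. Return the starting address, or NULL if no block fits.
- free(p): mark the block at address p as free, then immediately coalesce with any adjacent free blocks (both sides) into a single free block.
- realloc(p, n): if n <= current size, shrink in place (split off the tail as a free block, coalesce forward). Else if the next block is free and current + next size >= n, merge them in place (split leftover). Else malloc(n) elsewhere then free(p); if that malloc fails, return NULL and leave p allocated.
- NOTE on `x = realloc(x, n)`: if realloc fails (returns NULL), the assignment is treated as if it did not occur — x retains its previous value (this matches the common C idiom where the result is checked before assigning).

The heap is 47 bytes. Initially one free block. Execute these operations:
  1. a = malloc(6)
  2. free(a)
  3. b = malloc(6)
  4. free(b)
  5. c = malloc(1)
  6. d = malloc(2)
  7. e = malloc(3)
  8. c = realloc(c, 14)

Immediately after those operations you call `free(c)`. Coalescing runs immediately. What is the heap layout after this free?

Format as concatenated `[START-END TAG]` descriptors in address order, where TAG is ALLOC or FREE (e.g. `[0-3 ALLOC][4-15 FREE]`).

Op 1: a = malloc(6) -> a = 0; heap: [0-5 ALLOC][6-46 FREE]
Op 2: free(a) -> (freed a); heap: [0-46 FREE]
Op 3: b = malloc(6) -> b = 0; heap: [0-5 ALLOC][6-46 FREE]
Op 4: free(b) -> (freed b); heap: [0-46 FREE]
Op 5: c = malloc(1) -> c = 0; heap: [0-0 ALLOC][1-46 FREE]
Op 6: d = malloc(2) -> d = 1; heap: [0-0 ALLOC][1-2 ALLOC][3-46 FREE]
Op 7: e = malloc(3) -> e = 3; heap: [0-0 ALLOC][1-2 ALLOC][3-5 ALLOC][6-46 FREE]
Op 8: c = realloc(c, 14) -> c = 6; heap: [0-0 FREE][1-2 ALLOC][3-5 ALLOC][6-19 ALLOC][20-46 FREE]
free(c): c = 6 -> block [6-19 ALLOC]; mark free, coalesce with adjacent free neighbors -> [0-0 FREE][1-2 ALLOC][3-5 ALLOC][6-46 FREE]

Answer: [0-0 FREE][1-2 ALLOC][3-5 ALLOC][6-46 FREE]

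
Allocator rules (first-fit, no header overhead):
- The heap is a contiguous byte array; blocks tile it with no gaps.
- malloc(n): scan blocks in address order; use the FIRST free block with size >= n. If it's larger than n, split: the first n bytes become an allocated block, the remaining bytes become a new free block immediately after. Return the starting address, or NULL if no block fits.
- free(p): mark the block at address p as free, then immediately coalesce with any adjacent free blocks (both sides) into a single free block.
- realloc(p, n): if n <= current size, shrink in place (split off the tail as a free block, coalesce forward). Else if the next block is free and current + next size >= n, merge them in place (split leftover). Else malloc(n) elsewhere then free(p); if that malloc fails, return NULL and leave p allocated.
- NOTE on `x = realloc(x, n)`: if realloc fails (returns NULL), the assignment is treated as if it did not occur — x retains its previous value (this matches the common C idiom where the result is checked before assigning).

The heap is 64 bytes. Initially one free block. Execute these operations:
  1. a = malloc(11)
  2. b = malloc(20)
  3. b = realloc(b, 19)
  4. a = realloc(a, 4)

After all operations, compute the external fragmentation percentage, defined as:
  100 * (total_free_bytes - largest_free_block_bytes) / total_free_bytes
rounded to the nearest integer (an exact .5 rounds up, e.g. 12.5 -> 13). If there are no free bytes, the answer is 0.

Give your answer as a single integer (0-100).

Answer: 17

Derivation:
Op 1: a = malloc(11) -> a = 0; heap: [0-10 ALLOC][11-63 FREE]
Op 2: b = malloc(20) -> b = 11; heap: [0-10 ALLOC][11-30 ALLOC][31-63 FREE]
Op 3: b = realloc(b, 19) -> b = 11; heap: [0-10 ALLOC][11-29 ALLOC][30-63 FREE]
Op 4: a = realloc(a, 4) -> a = 0; heap: [0-3 ALLOC][4-10 FREE][11-29 ALLOC][30-63 FREE]
Free blocks: [7 34] total_free=41 largest=34 -> 100*(41-34)/41 = 700/41 ≈ 17.073 -> rounds to 17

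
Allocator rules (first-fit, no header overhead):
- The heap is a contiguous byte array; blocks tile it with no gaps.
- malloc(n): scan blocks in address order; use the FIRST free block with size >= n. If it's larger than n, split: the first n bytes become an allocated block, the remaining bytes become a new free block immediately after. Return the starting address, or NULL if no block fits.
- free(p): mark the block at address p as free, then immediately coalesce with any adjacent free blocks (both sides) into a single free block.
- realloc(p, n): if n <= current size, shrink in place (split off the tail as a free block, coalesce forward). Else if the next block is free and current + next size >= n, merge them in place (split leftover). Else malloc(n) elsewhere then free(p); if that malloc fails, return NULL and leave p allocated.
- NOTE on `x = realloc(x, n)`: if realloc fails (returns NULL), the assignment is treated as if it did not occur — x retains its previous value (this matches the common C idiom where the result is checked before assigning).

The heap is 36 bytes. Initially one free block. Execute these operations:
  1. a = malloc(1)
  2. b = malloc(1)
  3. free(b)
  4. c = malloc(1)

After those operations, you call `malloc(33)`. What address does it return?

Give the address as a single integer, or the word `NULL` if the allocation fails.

Answer: 2

Derivation:
Op 1: a = malloc(1) -> a = 0; heap: [0-0 ALLOC][1-35 FREE]
Op 2: b = malloc(1) -> b = 1; heap: [0-0 ALLOC][1-1 ALLOC][2-35 FREE]
Op 3: free(b) -> (freed b); heap: [0-0 ALLOC][1-35 FREE]
Op 4: c = malloc(1) -> c = 1; heap: [0-0 ALLOC][1-1 ALLOC][2-35 FREE]
malloc(33): first-fit scan over [0-0 ALLOC][1-1 ALLOC][2-35 FREE] -> 2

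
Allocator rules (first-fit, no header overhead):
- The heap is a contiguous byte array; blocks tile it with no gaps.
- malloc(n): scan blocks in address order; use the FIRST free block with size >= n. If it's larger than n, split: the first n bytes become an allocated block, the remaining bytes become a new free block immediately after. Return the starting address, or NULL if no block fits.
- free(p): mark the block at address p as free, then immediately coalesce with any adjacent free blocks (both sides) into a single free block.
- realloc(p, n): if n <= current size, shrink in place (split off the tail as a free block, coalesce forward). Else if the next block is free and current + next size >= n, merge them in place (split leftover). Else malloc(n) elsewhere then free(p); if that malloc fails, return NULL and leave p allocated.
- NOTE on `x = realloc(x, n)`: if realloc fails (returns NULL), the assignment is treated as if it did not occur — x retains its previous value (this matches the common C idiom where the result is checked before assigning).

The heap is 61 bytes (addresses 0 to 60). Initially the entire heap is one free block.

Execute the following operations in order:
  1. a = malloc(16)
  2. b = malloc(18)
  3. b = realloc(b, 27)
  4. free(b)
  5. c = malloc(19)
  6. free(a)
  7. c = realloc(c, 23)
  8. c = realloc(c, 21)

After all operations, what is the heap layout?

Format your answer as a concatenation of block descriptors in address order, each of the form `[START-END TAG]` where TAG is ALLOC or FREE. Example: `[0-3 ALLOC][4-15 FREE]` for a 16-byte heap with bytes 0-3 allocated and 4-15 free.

Answer: [0-15 FREE][16-36 ALLOC][37-60 FREE]

Derivation:
Op 1: a = malloc(16) -> a = 0; heap: [0-15 ALLOC][16-60 FREE]
Op 2: b = malloc(18) -> b = 16; heap: [0-15 ALLOC][16-33 ALLOC][34-60 FREE]
Op 3: b = realloc(b, 27) -> b = 16; heap: [0-15 ALLOC][16-42 ALLOC][43-60 FREE]
Op 4: free(b) -> (freed b); heap: [0-15 ALLOC][16-60 FREE]
Op 5: c = malloc(19) -> c = 16; heap: [0-15 ALLOC][16-34 ALLOC][35-60 FREE]
Op 6: free(a) -> (freed a); heap: [0-15 FREE][16-34 ALLOC][35-60 FREE]
Op 7: c = realloc(c, 23) -> c = 16; heap: [0-15 FREE][16-38 ALLOC][39-60 FREE]
Op 8: c = realloc(c, 21) -> c = 16; heap: [0-15 FREE][16-36 ALLOC][37-60 FREE]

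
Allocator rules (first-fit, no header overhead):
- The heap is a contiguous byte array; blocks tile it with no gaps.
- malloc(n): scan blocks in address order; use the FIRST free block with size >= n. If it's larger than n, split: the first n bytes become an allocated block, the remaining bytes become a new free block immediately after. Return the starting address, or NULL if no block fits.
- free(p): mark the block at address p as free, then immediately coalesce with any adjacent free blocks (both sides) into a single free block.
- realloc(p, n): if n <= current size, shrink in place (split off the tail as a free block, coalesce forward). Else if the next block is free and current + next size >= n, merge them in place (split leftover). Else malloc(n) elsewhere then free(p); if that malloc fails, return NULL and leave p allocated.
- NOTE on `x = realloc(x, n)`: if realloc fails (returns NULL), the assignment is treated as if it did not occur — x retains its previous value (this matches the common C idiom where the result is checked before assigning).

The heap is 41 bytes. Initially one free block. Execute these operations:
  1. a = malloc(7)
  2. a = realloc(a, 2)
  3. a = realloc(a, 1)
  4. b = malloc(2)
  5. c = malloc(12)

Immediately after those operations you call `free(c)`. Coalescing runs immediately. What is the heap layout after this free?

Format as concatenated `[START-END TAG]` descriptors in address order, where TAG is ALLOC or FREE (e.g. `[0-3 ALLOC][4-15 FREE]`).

Op 1: a = malloc(7) -> a = 0; heap: [0-6 ALLOC][7-40 FREE]
Op 2: a = realloc(a, 2) -> a = 0; heap: [0-1 ALLOC][2-40 FREE]
Op 3: a = realloc(a, 1) -> a = 0; heap: [0-0 ALLOC][1-40 FREE]
Op 4: b = malloc(2) -> b = 1; heap: [0-0 ALLOC][1-2 ALLOC][3-40 FREE]
Op 5: c = malloc(12) -> c = 3; heap: [0-0 ALLOC][1-2 ALLOC][3-14 ALLOC][15-40 FREE]
free(c): c = 3 -> block [3-14 ALLOC]; mark free, coalesce with adjacent free neighbors -> [0-0 ALLOC][1-2 ALLOC][3-40 FREE]

Answer: [0-0 ALLOC][1-2 ALLOC][3-40 FREE]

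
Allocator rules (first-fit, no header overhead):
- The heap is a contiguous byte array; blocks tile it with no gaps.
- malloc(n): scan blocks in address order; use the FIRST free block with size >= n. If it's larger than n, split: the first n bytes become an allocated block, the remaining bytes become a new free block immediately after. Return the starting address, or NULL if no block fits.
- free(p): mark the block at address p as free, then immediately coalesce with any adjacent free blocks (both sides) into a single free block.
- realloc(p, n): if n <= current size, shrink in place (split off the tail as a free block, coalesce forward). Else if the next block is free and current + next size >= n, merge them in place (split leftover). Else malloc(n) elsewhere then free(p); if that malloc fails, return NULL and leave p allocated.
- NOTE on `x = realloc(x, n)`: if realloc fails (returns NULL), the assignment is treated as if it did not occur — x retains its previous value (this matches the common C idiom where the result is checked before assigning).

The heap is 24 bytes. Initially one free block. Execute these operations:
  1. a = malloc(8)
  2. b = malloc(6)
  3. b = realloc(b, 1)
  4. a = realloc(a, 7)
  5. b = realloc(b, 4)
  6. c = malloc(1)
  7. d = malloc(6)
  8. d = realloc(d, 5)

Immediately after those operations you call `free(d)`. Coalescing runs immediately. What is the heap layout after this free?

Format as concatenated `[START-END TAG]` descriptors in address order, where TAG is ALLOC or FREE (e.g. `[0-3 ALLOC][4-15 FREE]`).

Op 1: a = malloc(8) -> a = 0; heap: [0-7 ALLOC][8-23 FREE]
Op 2: b = malloc(6) -> b = 8; heap: [0-7 ALLOC][8-13 ALLOC][14-23 FREE]
Op 3: b = realloc(b, 1) -> b = 8; heap: [0-7 ALLOC][8-8 ALLOC][9-23 FREE]
Op 4: a = realloc(a, 7) -> a = 0; heap: [0-6 ALLOC][7-7 FREE][8-8 ALLOC][9-23 FREE]
Op 5: b = realloc(b, 4) -> b = 8; heap: [0-6 ALLOC][7-7 FREE][8-11 ALLOC][12-23 FREE]
Op 6: c = malloc(1) -> c = 7; heap: [0-6 ALLOC][7-7 ALLOC][8-11 ALLOC][12-23 FREE]
Op 7: d = malloc(6) -> d = 12; heap: [0-6 ALLOC][7-7 ALLOC][8-11 ALLOC][12-17 ALLOC][18-23 FREE]
Op 8: d = realloc(d, 5) -> d = 12; heap: [0-6 ALLOC][7-7 ALLOC][8-11 ALLOC][12-16 ALLOC][17-23 FREE]
free(d): d = 12 -> block [12-16 ALLOC]; mark free, coalesce with adjacent free neighbors -> [0-6 ALLOC][7-7 ALLOC][8-11 ALLOC][12-23 FREE]

Answer: [0-6 ALLOC][7-7 ALLOC][8-11 ALLOC][12-23 FREE]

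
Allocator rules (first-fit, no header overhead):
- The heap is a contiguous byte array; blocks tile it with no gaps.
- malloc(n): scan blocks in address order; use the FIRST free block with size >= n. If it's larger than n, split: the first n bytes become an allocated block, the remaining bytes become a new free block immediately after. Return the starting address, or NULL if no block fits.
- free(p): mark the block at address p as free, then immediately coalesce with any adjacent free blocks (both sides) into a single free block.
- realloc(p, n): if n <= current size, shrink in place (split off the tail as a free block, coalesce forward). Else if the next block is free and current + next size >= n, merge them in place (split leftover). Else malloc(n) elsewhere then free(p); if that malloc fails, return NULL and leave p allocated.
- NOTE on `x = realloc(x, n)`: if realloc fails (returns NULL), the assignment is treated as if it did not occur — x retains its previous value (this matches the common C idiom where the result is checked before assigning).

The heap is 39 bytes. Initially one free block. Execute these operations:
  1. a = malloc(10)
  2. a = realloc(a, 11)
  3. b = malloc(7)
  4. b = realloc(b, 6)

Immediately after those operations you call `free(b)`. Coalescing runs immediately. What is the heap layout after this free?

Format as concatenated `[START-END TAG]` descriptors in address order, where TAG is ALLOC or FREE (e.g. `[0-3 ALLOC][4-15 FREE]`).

Op 1: a = malloc(10) -> a = 0; heap: [0-9 ALLOC][10-38 FREE]
Op 2: a = realloc(a, 11) -> a = 0; heap: [0-10 ALLOC][11-38 FREE]
Op 3: b = malloc(7) -> b = 11; heap: [0-10 ALLOC][11-17 ALLOC][18-38 FREE]
Op 4: b = realloc(b, 6) -> b = 11; heap: [0-10 ALLOC][11-16 ALLOC][17-38 FREE]
free(b): b = 11 -> block [11-16 ALLOC]; mark free, coalesce with adjacent free neighbors -> [0-10 ALLOC][11-38 FREE]

Answer: [0-10 ALLOC][11-38 FREE]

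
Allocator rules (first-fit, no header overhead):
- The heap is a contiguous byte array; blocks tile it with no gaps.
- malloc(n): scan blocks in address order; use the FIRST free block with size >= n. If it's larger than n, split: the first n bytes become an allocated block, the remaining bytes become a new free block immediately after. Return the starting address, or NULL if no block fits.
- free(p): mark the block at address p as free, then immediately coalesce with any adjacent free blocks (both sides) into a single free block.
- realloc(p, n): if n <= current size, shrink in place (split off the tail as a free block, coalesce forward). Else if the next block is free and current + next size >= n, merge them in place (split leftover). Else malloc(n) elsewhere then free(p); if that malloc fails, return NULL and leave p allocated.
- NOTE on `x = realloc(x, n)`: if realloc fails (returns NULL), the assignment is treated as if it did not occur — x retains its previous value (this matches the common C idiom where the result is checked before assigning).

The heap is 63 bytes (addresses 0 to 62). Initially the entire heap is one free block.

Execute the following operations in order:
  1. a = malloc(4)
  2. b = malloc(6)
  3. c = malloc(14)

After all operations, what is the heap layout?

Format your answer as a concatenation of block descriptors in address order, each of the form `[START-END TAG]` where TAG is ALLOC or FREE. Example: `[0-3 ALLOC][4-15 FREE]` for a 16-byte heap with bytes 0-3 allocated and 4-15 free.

Op 1: a = malloc(4) -> a = 0; heap: [0-3 ALLOC][4-62 FREE]
Op 2: b = malloc(6) -> b = 4; heap: [0-3 ALLOC][4-9 ALLOC][10-62 FREE]
Op 3: c = malloc(14) -> c = 10; heap: [0-3 ALLOC][4-9 ALLOC][10-23 ALLOC][24-62 FREE]

Answer: [0-3 ALLOC][4-9 ALLOC][10-23 ALLOC][24-62 FREE]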